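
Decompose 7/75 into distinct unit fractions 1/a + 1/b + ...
1/11 + 1/413 + 1/340725

Greedy algorithm:
7/75: ceiling(75/7) = 11, use 1/11
2/825: ceiling(825/2) = 413, use 1/413
1/340725: ceiling(340725/1) = 340725, use 1/340725
Result: 7/75 = 1/11 + 1/413 + 1/340725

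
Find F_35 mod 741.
533

Matrix identity: Q^n = [[F_(n+1), F_n], [F_n, F_(n-1)]] with Q = [[1,1],[1,0]].
n = 35 = 100011₂. Square-and-multiply, entries mod 741:
Q^1 = [[1,1],[1,0]]
Q^2 = (Q^1)² = [[2,1],[1,1]]
Q^4 = (Q^2)² = [[5,3],[3,2]]
Q^8 = (Q^4)² = [[34,21],[21,13]]
Q^17 = (Q^8)²·Q = [[361,115],[115,246]]
Q^35 = (Q^17)²·Q = [[684,533],[533,151]]
F_35 mod 741 = Q^35[0][1] = 533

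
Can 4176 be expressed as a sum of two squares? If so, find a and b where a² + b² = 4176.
24² + 60² (a=24, b=60)

Factorization: 4176 = 2^4 × 3^2 × 29
By Fermat: n is sum of two squares iff every prime p ≡ 3 (mod 4) appears to even power.
All primes ≡ 3 (mod 4) appear to even power.
Search a = 0, 1, 2, … for 4176 - a² a perfect square: first hit at a = 24: 4176 - 576 = 3600 = 60².
4176 = 24² + 60² = 576 + 3600 ✓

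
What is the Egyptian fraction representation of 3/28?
1/10 + 1/140

Greedy algorithm:
3/28: ceiling(28/3) = 10, use 1/10
1/140: ceiling(140/1) = 140, use 1/140
Result: 3/28 = 1/10 + 1/140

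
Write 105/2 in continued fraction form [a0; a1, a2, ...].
[52; 2]

Euclidean algorithm steps:
105 = 52 × 2 + 1
2 = 2 × 1 + 0
Continued fraction: [52; 2]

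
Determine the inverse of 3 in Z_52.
35

gcd(3, 52) = 1, so the inverse exists.
Extended Euclidean algorithm on (52, 3):
52 = 17 × 3 + 1  ⟹  1 = (1)·52 + (-17)·3
So (-17)·3 ≡ 1 (mod 52), i.e. 3^(-1) ≡ -17 ≡ 35 (mod 52).
Check: 3 × 35 = 105 ≡ 1 (mod 52)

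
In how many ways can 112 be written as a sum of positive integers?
761002156

p(n) counts ways to write n as a sum of positive integers (order ignored).
Euler's pentagonal recurrence: p(k) = p(k-1) + p(k-2) - p(k-5) - p(k-7) + p(k-12) + p(k-15) - ... (offsets j(3j∓1)/2, signs ++--, p(0)=1, p(<0)=0).
DP table for k = 0..111: p(0)=1, p(1)=1, p(2)=2, p(3)=3, p(4)=5, p(5)=7, p(6)=11, p(7)=15, p(8)=22, p(9)=30, p(10)=42, p(11)=56, p(12)=77, p(13)=101, p(14)=135, p(15)=176, p(16)=231, p(17)=297, p(18)=385, p(19)=490, p(20)=627, p(21)=792, p(22)=1002, p(23)=1255, p(24)=1575, p(25)=1958, p(26)=2436, p(27)=3010, p(28)=3718, p(29)=4565, p(30)=5604, p(31)=6842, p(32)=8349, p(33)=10143, p(34)=12310, p(35)=14883, p(36)=17977, p(37)=21637, p(38)=26015, p(39)=31185, p(40)=37338, p(41)=44583, p(42)=53174, p(43)=63261, p(44)=75175, p(45)=89134, p(46)=105558, p(47)=124754, p(48)=147273, p(49)=173525, p(50)=204226, p(51)=239943, p(52)=281589, p(53)=329931, p(54)=386155, p(55)=451276, p(56)=526823, p(57)=614154, p(58)=715220, p(59)=831820, p(60)=966467, p(61)=1121505, p(62)=1300156, p(63)=1505499, p(64)=1741630, p(65)=2012558, p(66)=2323520, p(67)=2679689, p(68)=3087735, p(69)=3554345, p(70)=4087968, p(71)=4697205, p(72)=5392783, p(73)=6185689, p(74)=7089500, p(75)=8118264, p(76)=9289091, p(77)=10619863, p(78)=12132164, p(79)=13848650, p(80)=15796476, p(81)=18004327, p(82)=20506255, p(83)=23338469, p(84)=26543660, p(85)=30167357, p(86)=34262962, p(87)=38887673, p(88)=44108109, p(89)=49995925, p(90)=56634173, p(91)=64112359, p(92)=72533807, p(93)=82010177, p(94)=92669720, p(95)=104651419, p(96)=118114304, p(97)=133230930, p(98)=150198136, p(99)=169229875, p(100)=190569292, p(101)=214481126, p(102)=241265379, p(103)=271248950, p(104)=304801365, p(105)=342325709, p(106)=384276336, p(107)=431149389, p(108)=483502844, p(109)=541946240, p(110)=607163746, p(111)=679903203.
Final step: p(112) = p(111) + p(110) - p(107) - p(105) + p(100) + p(97) - p(90) - p(86) + p(77) + p(72) - p(61) - p(55) + p(42) + p(35) - p(20) - p(12)
= 679903203 + 607163746 - 431149389 - 342325709 + 190569292 + 133230930 - 56634173 - 34262962 + 10619863 + 5392783 - 1121505 - 451276 + 53174 + 14883 - 627 - 77
= 761002156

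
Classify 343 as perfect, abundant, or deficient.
deficient

Proper divisors of 343: sum = 1 + 7 + 49 = 57
Since 57 < 343, 343 is deficient.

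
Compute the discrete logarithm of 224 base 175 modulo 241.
123

Baby-step giant-step with step n = ⌈√241⌉ = 16.
Baby steps 175^j mod 241 (j:value) for j=0..15: 0:1, 1:175, 2:18, 3:17, 4:83, 5:65, 6:48, 7:206, 8:141, 9:93, 10:128, 11:228, 12:135, 13:7, 14:20, 15:126.
Giant-step multiplier: 175^(-16) ≡ 175^(240-16) = 175^224 ≡ 160 (mod 241).
Giant steps γ_i = 224·160^i mod 241: γ_0=224, γ_1=172, γ_2=46, γ_3=130, γ_4=74, γ_5=31, γ_6=140, γ_7=228 (in table at j=11).
x = i·n + j = 7·16 + 11 = 123.
Check: 175^123 ≡ 224 (mod 241).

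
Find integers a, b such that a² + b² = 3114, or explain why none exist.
33² + 45² (a=33, b=45)

Factorization: 3114 = 2 × 3^2 × 173
By Fermat: n is sum of two squares iff every prime p ≡ 3 (mod 4) appears to even power.
All primes ≡ 3 (mod 4) appear to even power.
Search a = 0, 1, 2, … for 3114 - a² a perfect square: first hit at a = 33: 3114 - 1089 = 2025 = 45².
3114 = 33² + 45² = 1089 + 2025 ✓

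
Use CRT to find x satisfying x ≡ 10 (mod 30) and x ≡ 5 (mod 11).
280

Using Chinese Remainder Theorem:
M = 30 × 11 = 330
M1 = 11, M2 = 30
y1 = 11^(-1) mod 30 = 11
y2 = 30^(-1) mod 11 = 7
x = (10×11×11 + 5×30×7) mod 330 = 280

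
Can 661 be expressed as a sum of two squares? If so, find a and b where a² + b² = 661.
6² + 25² (a=6, b=25)

Factorization: 661 = 661
By Fermat: n is sum of two squares iff every prime p ≡ 3 (mod 4) appears to even power.
All primes ≡ 3 (mod 4) appear to even power.
Search a = 0, 1, 2, … for 661 - a² a perfect square: first hit at a = 6: 661 - 36 = 625 = 25².
661 = 6² + 25² = 36 + 625 ✓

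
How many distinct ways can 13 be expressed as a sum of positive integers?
101

p(n) counts ways to write n as a sum of positive integers (order ignored).
Euler's pentagonal recurrence: p(k) = p(k-1) + p(k-2) - p(k-5) - p(k-7) + p(k-12) + p(k-15) - ... (offsets j(3j∓1)/2, signs ++--, p(0)=1, p(<0)=0).
DP table for k = 0..12: p(0)=1, p(1)=1, p(2)=2, p(3)=3, p(4)=5, p(5)=7, p(6)=11, p(7)=15, p(8)=22, p(9)=30, p(10)=42, p(11)=56, p(12)=77.
Final step: p(13) = p(12) + p(11) - p(8) - p(6) + p(1)
= 77 + 56 - 22 - 11 + 1
= 101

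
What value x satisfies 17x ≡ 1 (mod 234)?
179

gcd(17, 234) = 1, so the inverse exists.
Extended Euclidean algorithm on (234, 17):
234 = 13 × 17 + 13  ⟹  13 = (1)·234 + (-13)·17
17 = 1 × 13 + 4  ⟹  4 = (-1)·234 + (14)·17
13 = 3 × 4 + 1  ⟹  1 = (4)·234 + (-55)·17
So (-55)·17 ≡ 1 (mod 234), i.e. 17^(-1) ≡ -55 ≡ 179 (mod 234).
Check: 17 × 179 = 3043 ≡ 1 (mod 234)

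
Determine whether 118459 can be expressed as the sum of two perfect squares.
Not possible

Factorization: 118459 = 11^3 × 89
By Fermat: n is sum of two squares iff every prime p ≡ 3 (mod 4) appears to even power.
Prime(s) ≡ 3 (mod 4) with odd exponent: [(11, 3)]
Therefore 118459 cannot be expressed as a² + b².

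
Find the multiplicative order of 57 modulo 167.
83

167 is prime, so ord(57) divides φ(167) = 166.
Divisors of 166: 1, 2, 83, 166.
Repeated squaring: 57^1 ≡ 57, 57^2 ≡ 76, 57^4 ≡ 98, 57^8 ≡ 85, 57^16 ≡ 44, 57^32 ≡ 99, 57^64 ≡ 115, 57^128 ≡ 32 (mod 167).
Test 57^d mod 167 for each divisor d in increasing order:
57^1 ≡ 57
57^2 ≡ 76
57^83 = 57^64·57^16·57^2·57^1 ≡ 1  ← first divisor giving 1
The order is 83.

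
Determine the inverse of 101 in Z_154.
61

gcd(101, 154) = 1, so the inverse exists.
Extended Euclidean algorithm on (154, 101):
154 = 1 × 101 + 53  ⟹  53 = (1)·154 + (-1)·101
101 = 1 × 53 + 48  ⟹  48 = (-1)·154 + (2)·101
53 = 1 × 48 + 5  ⟹  5 = (2)·154 + (-3)·101
48 = 9 × 5 + 3  ⟹  3 = (-19)·154 + (29)·101
5 = 1 × 3 + 2  ⟹  2 = (21)·154 + (-32)·101
3 = 1 × 2 + 1  ⟹  1 = (-40)·154 + (61)·101
So (61)·101 ≡ 1 (mod 154), i.e. 101^(-1) ≡ 61 (mod 154).
Check: 101 × 61 = 6161 ≡ 1 (mod 154)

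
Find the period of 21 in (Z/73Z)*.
24

73 is prime, so ord(21) divides φ(73) = 72.
Divisors of 72: 1, 2, 3, 4, 6, 8, 9, 12, 18, 24, 36, 72.
Repeated squaring: 21^1 ≡ 21, 21^2 ≡ 3, 21^4 ≡ 9, 21^8 ≡ 8, 21^16 ≡ 64, 21^32 ≡ 8, 21^64 ≡ 64 (mod 73).
Test 21^d mod 73 for each divisor d in increasing order:
21^1 ≡ 21
21^2 ≡ 3
21^3 = 21^2·21^1 ≡ 63
21^4 ≡ 9
21^6 = 21^4·21^2 ≡ 27
21^8 ≡ 8
21^9 = 21^8·21^1 ≡ 22
21^12 = 21^8·21^4 ≡ 72
21^18 = 21^16·21^2 ≡ 46
21^24 = 21^16·21^8 ≡ 1  ← first divisor giving 1
The order is 24.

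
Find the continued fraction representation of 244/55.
[4; 2, 3, 2, 3]

Euclidean algorithm steps:
244 = 4 × 55 + 24
55 = 2 × 24 + 7
24 = 3 × 7 + 3
7 = 2 × 3 + 1
3 = 3 × 1 + 0
Continued fraction: [4; 2, 3, 2, 3]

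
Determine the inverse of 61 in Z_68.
29

gcd(61, 68) = 1, so the inverse exists.
Extended Euclidean algorithm on (68, 61):
68 = 1 × 61 + 7  ⟹  7 = (1)·68 + (-1)·61
61 = 8 × 7 + 5  ⟹  5 = (-8)·68 + (9)·61
7 = 1 × 5 + 2  ⟹  2 = (9)·68 + (-10)·61
5 = 2 × 2 + 1  ⟹  1 = (-26)·68 + (29)·61
So (29)·61 ≡ 1 (mod 68), i.e. 61^(-1) ≡ 29 (mod 68).
Check: 61 × 29 = 1769 ≡ 1 (mod 68)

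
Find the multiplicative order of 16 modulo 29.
7

29 is prime, so ord(16) divides φ(29) = 28.
Divisors of 28: 1, 2, 4, 7, 14, 28.
Repeated squaring: 16^1 ≡ 16, 16^2 ≡ 24, 16^4 ≡ 25, 16^8 ≡ 16, 16^16 ≡ 24 (mod 29).
Test 16^d mod 29 for each divisor d in increasing order:
16^1 ≡ 16
16^2 ≡ 24
16^4 ≡ 25
16^7 = 16^4·16^2·16^1 ≡ 1  ← first divisor giving 1
The order is 7.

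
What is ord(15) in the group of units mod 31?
10

31 is prime, so ord(15) divides φ(31) = 30.
Divisors of 30: 1, 2, 3, 5, 6, 10, 15, 30.
Repeated squaring: 15^1 ≡ 15, 15^2 ≡ 8, 15^4 ≡ 2, 15^8 ≡ 4, 15^16 ≡ 16 (mod 31).
Test 15^d mod 31 for each divisor d in increasing order:
15^1 ≡ 15
15^2 ≡ 8
15^3 = 15^2·15^1 ≡ 27
15^5 = 15^4·15^1 ≡ 30
15^6 = 15^4·15^2 ≡ 16
15^10 = 15^8·15^2 ≡ 1  ← first divisor giving 1
The order is 10.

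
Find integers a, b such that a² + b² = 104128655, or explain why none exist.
Not possible

Factorization: 104128655 = 5 × 17 × 107^3
By Fermat: n is sum of two squares iff every prime p ≡ 3 (mod 4) appears to even power.
Prime(s) ≡ 3 (mod 4) with odd exponent: [(107, 3)]
Therefore 104128655 cannot be expressed as a² + b².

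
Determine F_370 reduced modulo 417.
1

Matrix identity: Q^n = [[F_(n+1), F_n], [F_n, F_(n-1)]] with Q = [[1,1],[1,0]].
n = 370 = 101110010₂. Square-and-multiply, entries mod 417:
Q^1 = [[1,1],[1,0]]
Q^2 = (Q^1)² = [[2,1],[1,1]]
Q^5 = (Q^2)²·Q = [[8,5],[5,3]]
Q^11 = (Q^5)²·Q = [[144,89],[89,55]]
Q^23 = (Q^11)²·Q = [[81,301],[301,197]]
Q^46 = (Q^23)² = [[1,278],[278,140]]
Q^92 = (Q^46)² = [[140,0],[0,140]]
Q^185 = (Q^92)²·Q = [[1,1],[1,0]]
Q^370 = (Q^185)² = [[2,1],[1,1]]
F_370 mod 417 = Q^370[0][1] = 1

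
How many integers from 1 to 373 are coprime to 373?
372

373 = 373
φ(n) = n × ∏(1 - 1/p) for each prime p dividing n
φ(373) = 373 × (1 - 1/373) = 372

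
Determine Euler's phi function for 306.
96

306 = 2 × 3^2 × 17
φ(n) = n × ∏(1 - 1/p) for each prime p dividing n
φ(306) = 306 × (1 - 1/2) × (1 - 1/3) × (1 - 1/17) = 96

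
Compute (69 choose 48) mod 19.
8

Using Lucas' theorem:
Write n=69 and k=48 in base 19:
n in base 19: [3, 12]
k in base 19: [2, 10]
C(69,48) mod 19 = ∏ C(n_i, k_i) mod 19
Digit binomials (mod 19): C(3,2) = 3; C(12,10) = 66 ≡ 9
Product: 3 × 9 = 27 ≡ 8 (mod 19)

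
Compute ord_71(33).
70

71 is prime, so ord(33) divides φ(71) = 70.
Divisors of 70: 1, 2, 5, 7, 10, 14, 35, 70.
Repeated squaring: 33^1 ≡ 33, 33^2 ≡ 24, 33^4 ≡ 8, 33^8 ≡ 64, 33^16 ≡ 49, 33^32 ≡ 58, 33^64 ≡ 27 (mod 71).
Test 33^d mod 71 for each divisor d in increasing order:
33^1 ≡ 33
33^2 ≡ 24
33^5 = 33^4·33^1 ≡ 51
33^7 = 33^4·33^2·33^1 ≡ 17
33^10 = 33^8·33^2 ≡ 45
33^14 = 33^8·33^4·33^2 ≡ 5
33^35 = 33^32·33^2·33^1 ≡ 70
33^70 = 33^64·33^4·33^2 ≡ 1  ← first divisor giving 1
The order is 70.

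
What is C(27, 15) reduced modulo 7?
4

Using Lucas' theorem:
Write n=27 and k=15 in base 7:
n in base 7: [3, 6]
k in base 7: [2, 1]
C(27,15) mod 7 = ∏ C(n_i, k_i) mod 7
Digit binomials (mod 7): C(3,2) = 3; C(6,1) = 6
Product: 3 × 6 = 18 ≡ 4 (mod 7)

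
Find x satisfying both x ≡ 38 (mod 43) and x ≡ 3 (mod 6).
81

Using Chinese Remainder Theorem:
M = 43 × 6 = 258
M1 = 6, M2 = 43
y1 = 6^(-1) mod 43 = 36
y2 = 43^(-1) mod 6 = 1
x = (38×6×36 + 3×43×1) mod 258 = 81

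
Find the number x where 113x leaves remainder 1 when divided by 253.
103

gcd(113, 253) = 1, so the inverse exists.
Extended Euclidean algorithm on (253, 113):
253 = 2 × 113 + 27  ⟹  27 = (1)·253 + (-2)·113
113 = 4 × 27 + 5  ⟹  5 = (-4)·253 + (9)·113
27 = 5 × 5 + 2  ⟹  2 = (21)·253 + (-47)·113
5 = 2 × 2 + 1  ⟹  1 = (-46)·253 + (103)·113
So (103)·113 ≡ 1 (mod 253), i.e. 113^(-1) ≡ 103 (mod 253).
Check: 113 × 103 = 11639 ≡ 1 (mod 253)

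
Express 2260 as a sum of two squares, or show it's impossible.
12² + 46² (a=12, b=46)

Factorization: 2260 = 2^2 × 5 × 113
By Fermat: n is sum of two squares iff every prime p ≡ 3 (mod 4) appears to even power.
All primes ≡ 3 (mod 4) appear to even power.
Search a = 0, 1, 2, … for 2260 - a² a perfect square: first hit at a = 12: 2260 - 144 = 2116 = 46².
2260 = 12² + 46² = 144 + 2116 ✓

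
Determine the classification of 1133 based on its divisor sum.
deficient

Proper divisors of 1133: sum = 1 + 11 + 103 = 115
Since 115 < 1133, 1133 is deficient.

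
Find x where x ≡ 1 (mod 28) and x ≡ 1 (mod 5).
1

Using Chinese Remainder Theorem:
M = 28 × 5 = 140
M1 = 5, M2 = 28
y1 = 5^(-1) mod 28 = 17
y2 = 28^(-1) mod 5 = 2
x = (1×5×17 + 1×28×2) mod 140 = 1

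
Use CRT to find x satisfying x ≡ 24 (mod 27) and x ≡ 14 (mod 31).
510

Using Chinese Remainder Theorem:
M = 27 × 31 = 837
M1 = 31, M2 = 27
y1 = 31^(-1) mod 27 = 7
y2 = 27^(-1) mod 31 = 23
x = (24×31×7 + 14×27×23) mod 837 = 510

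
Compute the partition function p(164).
156919475295

p(n) counts ways to write n as a sum of positive integers (order ignored).
Euler's pentagonal recurrence: p(k) = p(k-1) + p(k-2) - p(k-5) - p(k-7) + p(k-12) + p(k-15) - ... (offsets j(3j∓1)/2, signs ++--, p(0)=1, p(<0)=0).
DP table for k = 0..163: p(0)=1, p(1)=1, p(2)=2, p(3)=3, p(4)=5, p(5)=7, p(6)=11, p(7)=15, p(8)=22, p(9)=30, p(10)=42, p(11)=56, p(12)=77, p(13)=101, p(14)=135, p(15)=176, p(16)=231, p(17)=297, p(18)=385, p(19)=490, p(20)=627, p(21)=792, p(22)=1002, p(23)=1255, p(24)=1575, p(25)=1958, p(26)=2436, p(27)=3010, p(28)=3718, p(29)=4565, p(30)=5604, p(31)=6842, p(32)=8349, p(33)=10143, p(34)=12310, p(35)=14883, p(36)=17977, p(37)=21637, p(38)=26015, p(39)=31185, p(40)=37338, p(41)=44583, p(42)=53174, p(43)=63261, p(44)=75175, p(45)=89134, p(46)=105558, p(47)=124754, p(48)=147273, p(49)=173525, p(50)=204226, p(51)=239943, p(52)=281589, p(53)=329931, p(54)=386155, p(55)=451276, p(56)=526823, p(57)=614154, p(58)=715220, p(59)=831820, p(60)=966467, p(61)=1121505, p(62)=1300156, p(63)=1505499, p(64)=1741630, p(65)=2012558, p(66)=2323520, p(67)=2679689, p(68)=3087735, p(69)=3554345, p(70)=4087968, p(71)=4697205, p(72)=5392783, p(73)=6185689, p(74)=7089500, p(75)=8118264, p(76)=9289091, p(77)=10619863, p(78)=12132164, p(79)=13848650, p(80)=15796476, p(81)=18004327, p(82)=20506255, p(83)=23338469, p(84)=26543660, p(85)=30167357, p(86)=34262962, p(87)=38887673, p(88)=44108109, p(89)=49995925, p(90)=56634173, p(91)=64112359, p(92)=72533807, p(93)=82010177, p(94)=92669720, p(95)=104651419, p(96)=118114304, p(97)=133230930, p(98)=150198136, p(99)=169229875, p(100)=190569292, p(101)=214481126, p(102)=241265379, p(103)=271248950, p(104)=304801365, p(105)=342325709, p(106)=384276336, p(107)=431149389, p(108)=483502844, p(109)=541946240, p(110)=607163746, p(111)=679903203, p(112)=761002156, p(113)=851376628, p(114)=952050665, p(115)=1064144451, p(116)=1188908248, p(117)=1327710076, p(118)=1482074143, p(119)=1653668665, p(120)=1844349560, p(121)=2056148051, p(122)=2291320912, p(123)=2552338241, p(124)=2841940500, p(125)=3163127352, p(126)=3519222692, p(127)=3913864295, p(128)=4351078600, p(129)=4835271870, p(130)=5371315400, p(131)=5964539504, p(132)=6620830889, p(133)=7346629512, p(134)=8149040695, p(135)=9035836076, p(136)=10015581680, p(137)=11097645016, p(138)=12292341831, p(139)=13610949895, p(140)=15065878135, p(141)=16670689208, p(142)=18440293320, p(143)=20390982757, p(144)=22540654445, p(145)=24908858009, p(146)=27517052599, p(147)=30388671978, p(148)=33549419497, p(149)=37027355200, p(150)=40853235313, p(151)=45060624582, p(152)=49686288421, p(153)=54770336324, p(154)=60356673280, p(155)=66493182097, p(156)=73232243759, p(157)=80630964769, p(158)=88751778802, p(159)=97662728555, p(160)=107438159466, p(161)=118159068427, p(162)=129913904637, p(163)=142798995930.
Final step: p(164) = p(163) + p(162) - p(159) - p(157) + p(152) + p(149) - p(142) - p(138) + p(129) + p(124) - p(113) - p(107) + p(94) + p(87) - p(72) - p(64) + p(47) + p(38) - p(19) - p(9)
= 142798995930 + 129913904637 - 97662728555 - 80630964769 + 49686288421 + 37027355200 - 18440293320 - 12292341831 + 4835271870 + 2841940500 - 851376628 - 431149389 + 92669720 + 38887673 - 5392783 - 1741630 + 124754 + 26015 - 490 - 30
= 156919475295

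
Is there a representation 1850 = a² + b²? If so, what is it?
1² + 43² (a=1, b=43)

Factorization: 1850 = 2 × 5^2 × 37
By Fermat: n is sum of two squares iff every prime p ≡ 3 (mod 4) appears to even power.
All primes ≡ 3 (mod 4) appear to even power.
Search a = 0, 1, 2, … for 1850 - a² a perfect square: first hit at a = 1: 1850 - 1 = 1849 = 43².
1850 = 1² + 43² = 1 + 1849 ✓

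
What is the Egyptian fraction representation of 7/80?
1/12 + 1/240

Greedy algorithm:
7/80: ceiling(80/7) = 12, use 1/12
1/240: ceiling(240/1) = 240, use 1/240
Result: 7/80 = 1/12 + 1/240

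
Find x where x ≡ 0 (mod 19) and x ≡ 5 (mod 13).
57

Using Chinese Remainder Theorem:
M = 19 × 13 = 247
M1 = 13, M2 = 19
y1 = 13^(-1) mod 19 = 3
y2 = 19^(-1) mod 13 = 11
x = (0×13×3 + 5×19×11) mod 247 = 57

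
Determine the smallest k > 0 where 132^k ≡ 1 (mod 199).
33

199 is prime, so ord(132) divides φ(199) = 198.
Divisors of 198: 1, 2, 3, 6, 9, 11, 18, 22, 33, 66, 99, 198.
Repeated squaring: 132^1 ≡ 132, 132^2 ≡ 111, 132^4 ≡ 182, 132^8 ≡ 90, 132^16 ≡ 140, 132^32 ≡ 98, 132^64 ≡ 52, 132^128 ≡ 117 (mod 199).
Test 132^d mod 199 for each divisor d in increasing order:
132^1 ≡ 132
132^2 ≡ 111
132^3 = 132^2·132^1 ≡ 125
132^6 = 132^4·132^2 ≡ 103
132^9 = 132^8·132^1 ≡ 139
132^11 = 132^8·132^2·132^1 ≡ 106
132^18 = 132^16·132^2 ≡ 18
132^22 = 132^16·132^4·132^2 ≡ 92
132^33 = 132^32·132^1 ≡ 1  ← first divisor giving 1
The order is 33.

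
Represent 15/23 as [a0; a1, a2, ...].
[0; 1, 1, 1, 7]

Euclidean algorithm steps:
15 = 0 × 23 + 15
23 = 1 × 15 + 8
15 = 1 × 8 + 7
8 = 1 × 7 + 1
7 = 7 × 1 + 0
Continued fraction: [0; 1, 1, 1, 7]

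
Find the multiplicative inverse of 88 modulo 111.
82

gcd(88, 111) = 1, so the inverse exists.
Extended Euclidean algorithm on (111, 88):
111 = 1 × 88 + 23  ⟹  23 = (1)·111 + (-1)·88
88 = 3 × 23 + 19  ⟹  19 = (-3)·111 + (4)·88
23 = 1 × 19 + 4  ⟹  4 = (4)·111 + (-5)·88
19 = 4 × 4 + 3  ⟹  3 = (-19)·111 + (24)·88
4 = 1 × 3 + 1  ⟹  1 = (23)·111 + (-29)·88
So (-29)·88 ≡ 1 (mod 111), i.e. 88^(-1) ≡ -29 ≡ 82 (mod 111).
Check: 88 × 82 = 7216 ≡ 1 (mod 111)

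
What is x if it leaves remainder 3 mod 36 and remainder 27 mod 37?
471

Using Chinese Remainder Theorem:
M = 36 × 37 = 1332
M1 = 37, M2 = 36
y1 = 37^(-1) mod 36 = 1
y2 = 36^(-1) mod 37 = 36
x = (3×37×1 + 27×36×36) mod 1332 = 471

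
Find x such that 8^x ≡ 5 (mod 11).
8

Baby-step giant-step with step n = ⌈√11⌉ = 4.
Baby steps 8^j mod 11 (j:value) for j=0..3: 0:1, 1:8, 2:9, 3:6.
Giant-step multiplier: 8^(-4) ≡ 8^(10-4) = 8^6 ≡ 3 (mod 11).
Giant steps γ_i = 5·3^i mod 11: γ_0=5, γ_1=4, γ_2=1 (in table at j=0).
x = i·n + j = 2·4 + 0 = 8.
Check: 8^8 ≡ 5 (mod 11).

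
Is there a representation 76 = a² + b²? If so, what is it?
Not possible

Factorization: 76 = 2^2 × 19
By Fermat: n is sum of two squares iff every prime p ≡ 3 (mod 4) appears to even power.
Prime(s) ≡ 3 (mod 4) with odd exponent: [(19, 1)]
Therefore 76 cannot be expressed as a² + b².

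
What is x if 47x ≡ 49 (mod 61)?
x ≡ 27 (mod 61)

gcd(47, 61) = 1, which divides 49, so solutions exist.
Find 47^(-1) mod 61 by the extended Euclidean algorithm:
61 = 1 × 47 + 14  ⟹  14 = (1)·61 + (-1)·47
47 = 3 × 14 + 5  ⟹  5 = (-3)·61 + (4)·47
14 = 2 × 5 + 4  ⟹  4 = (7)·61 + (-9)·47
5 = 1 × 4 + 1  ⟹  1 = (-10)·61 + (13)·47
So (13)·47 ≡ 1 (mod 61), i.e. 47^(-1) ≡ 13 (mod 61).
x ≡ 13 × 49 = 637 ≡ 27 (mod 61).
Check: 47 × 27 = 1269 ≡ 49 (mod 61).
Unique solution: x ≡ 27 (mod 61)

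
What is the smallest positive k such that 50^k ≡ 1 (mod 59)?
58

59 is prime, so ord(50) divides φ(59) = 58.
Divisors of 58: 1, 2, 29, 58.
Repeated squaring: 50^1 ≡ 50, 50^2 ≡ 22, 50^4 ≡ 12, 50^8 ≡ 26, 50^16 ≡ 27, 50^32 ≡ 21 (mod 59).
Test 50^d mod 59 for each divisor d in increasing order:
50^1 ≡ 50
50^2 ≡ 22
50^29 = 50^16·50^8·50^4·50^1 ≡ 58
50^58 = 50^32·50^16·50^8·50^2 ≡ 1  ← first divisor giving 1
The order is 58.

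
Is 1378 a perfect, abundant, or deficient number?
deficient

Proper divisors of 1378: sum = 1 + 2 + 13 + 26 + 53 + 106 + 689 = 890
Since 890 < 1378, 1378 is deficient.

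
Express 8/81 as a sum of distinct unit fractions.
1/11 + 1/128 + 1/22810 + 1/1300717440

Greedy algorithm:
8/81: ceiling(81/8) = 11, use 1/11
7/891: ceiling(891/7) = 128, use 1/128
5/114048: ceiling(114048/5) = 22810, use 1/22810
1/1300717440: ceiling(1300717440/1) = 1300717440, use 1/1300717440
Result: 8/81 = 1/11 + 1/128 + 1/22810 + 1/1300717440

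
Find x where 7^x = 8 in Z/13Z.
9

Baby-step giant-step with step n = ⌈√13⌉ = 4.
Baby steps 7^j mod 13 (j:value) for j=0..3: 0:1, 1:7, 2:10, 3:5.
Giant-step multiplier: 7^(-4) ≡ 7^(12-4) = 7^8 ≡ 3 (mod 13).
Giant steps γ_i = 8·3^i mod 13: γ_0=8, γ_1=11, γ_2=7 (in table at j=1).
x = i·n + j = 2·4 + 1 = 9.
Check: 7^9 ≡ 8 (mod 13).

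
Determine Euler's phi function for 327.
216

327 = 3 × 109
φ(n) = n × ∏(1 - 1/p) for each prime p dividing n
φ(327) = 327 × (1 - 1/3) × (1 - 1/109) = 216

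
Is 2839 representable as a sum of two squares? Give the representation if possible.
Not possible

Factorization: 2839 = 17 × 167
By Fermat: n is sum of two squares iff every prime p ≡ 3 (mod 4) appears to even power.
Prime(s) ≡ 3 (mod 4) with odd exponent: [(167, 1)]
Therefore 2839 cannot be expressed as a² + b².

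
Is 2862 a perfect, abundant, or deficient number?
abundant

Proper divisors of 2862: sum = 1 + 2 + 3 + 6 + 9 + 18 + 27 + 53 + 54 + 106 + 159 + 318 + 477 + 954 + 1431 = 3618
Since 3618 > 2862, 2862 is abundant.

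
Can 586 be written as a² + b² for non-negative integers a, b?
15² + 19² (a=15, b=19)

Factorization: 586 = 2 × 293
By Fermat: n is sum of two squares iff every prime p ≡ 3 (mod 4) appears to even power.
All primes ≡ 3 (mod 4) appear to even power.
Search a = 0, 1, 2, … for 586 - a² a perfect square: first hit at a = 15: 586 - 225 = 361 = 19².
586 = 15² + 19² = 225 + 361 ✓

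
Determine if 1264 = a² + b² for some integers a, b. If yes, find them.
Not possible

Factorization: 1264 = 2^4 × 79
By Fermat: n is sum of two squares iff every prime p ≡ 3 (mod 4) appears to even power.
Prime(s) ≡ 3 (mod 4) with odd exponent: [(79, 1)]
Therefore 1264 cannot be expressed as a² + b².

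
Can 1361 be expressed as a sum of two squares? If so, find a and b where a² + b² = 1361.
20² + 31² (a=20, b=31)

Factorization: 1361 = 1361
By Fermat: n is sum of two squares iff every prime p ≡ 3 (mod 4) appears to even power.
All primes ≡ 3 (mod 4) appear to even power.
Search a = 0, 1, 2, … for 1361 - a² a perfect square: first hit at a = 20: 1361 - 400 = 961 = 31².
1361 = 20² + 31² = 400 + 961 ✓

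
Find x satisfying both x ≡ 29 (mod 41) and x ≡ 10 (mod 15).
70

Using Chinese Remainder Theorem:
M = 41 × 15 = 615
M1 = 15, M2 = 41
y1 = 15^(-1) mod 41 = 11
y2 = 41^(-1) mod 15 = 11
x = (29×15×11 + 10×41×11) mod 615 = 70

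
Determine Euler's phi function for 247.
216

247 = 13 × 19
φ(n) = n × ∏(1 - 1/p) for each prime p dividing n
φ(247) = 247 × (1 - 1/13) × (1 - 1/19) = 216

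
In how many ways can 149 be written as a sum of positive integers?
37027355200

p(n) counts ways to write n as a sum of positive integers (order ignored).
Euler's pentagonal recurrence: p(k) = p(k-1) + p(k-2) - p(k-5) - p(k-7) + p(k-12) + p(k-15) - ... (offsets j(3j∓1)/2, signs ++--, p(0)=1, p(<0)=0).
DP table for k = 0..148: p(0)=1, p(1)=1, p(2)=2, p(3)=3, p(4)=5, p(5)=7, p(6)=11, p(7)=15, p(8)=22, p(9)=30, p(10)=42, p(11)=56, p(12)=77, p(13)=101, p(14)=135, p(15)=176, p(16)=231, p(17)=297, p(18)=385, p(19)=490, p(20)=627, p(21)=792, p(22)=1002, p(23)=1255, p(24)=1575, p(25)=1958, p(26)=2436, p(27)=3010, p(28)=3718, p(29)=4565, p(30)=5604, p(31)=6842, p(32)=8349, p(33)=10143, p(34)=12310, p(35)=14883, p(36)=17977, p(37)=21637, p(38)=26015, p(39)=31185, p(40)=37338, p(41)=44583, p(42)=53174, p(43)=63261, p(44)=75175, p(45)=89134, p(46)=105558, p(47)=124754, p(48)=147273, p(49)=173525, p(50)=204226, p(51)=239943, p(52)=281589, p(53)=329931, p(54)=386155, p(55)=451276, p(56)=526823, p(57)=614154, p(58)=715220, p(59)=831820, p(60)=966467, p(61)=1121505, p(62)=1300156, p(63)=1505499, p(64)=1741630, p(65)=2012558, p(66)=2323520, p(67)=2679689, p(68)=3087735, p(69)=3554345, p(70)=4087968, p(71)=4697205, p(72)=5392783, p(73)=6185689, p(74)=7089500, p(75)=8118264, p(76)=9289091, p(77)=10619863, p(78)=12132164, p(79)=13848650, p(80)=15796476, p(81)=18004327, p(82)=20506255, p(83)=23338469, p(84)=26543660, p(85)=30167357, p(86)=34262962, p(87)=38887673, p(88)=44108109, p(89)=49995925, p(90)=56634173, p(91)=64112359, p(92)=72533807, p(93)=82010177, p(94)=92669720, p(95)=104651419, p(96)=118114304, p(97)=133230930, p(98)=150198136, p(99)=169229875, p(100)=190569292, p(101)=214481126, p(102)=241265379, p(103)=271248950, p(104)=304801365, p(105)=342325709, p(106)=384276336, p(107)=431149389, p(108)=483502844, p(109)=541946240, p(110)=607163746, p(111)=679903203, p(112)=761002156, p(113)=851376628, p(114)=952050665, p(115)=1064144451, p(116)=1188908248, p(117)=1327710076, p(118)=1482074143, p(119)=1653668665, p(120)=1844349560, p(121)=2056148051, p(122)=2291320912, p(123)=2552338241, p(124)=2841940500, p(125)=3163127352, p(126)=3519222692, p(127)=3913864295, p(128)=4351078600, p(129)=4835271870, p(130)=5371315400, p(131)=5964539504, p(132)=6620830889, p(133)=7346629512, p(134)=8149040695, p(135)=9035836076, p(136)=10015581680, p(137)=11097645016, p(138)=12292341831, p(139)=13610949895, p(140)=15065878135, p(141)=16670689208, p(142)=18440293320, p(143)=20390982757, p(144)=22540654445, p(145)=24908858009, p(146)=27517052599, p(147)=30388671978, p(148)=33549419497.
Final step: p(149) = p(148) + p(147) - p(144) - p(142) + p(137) + p(134) - p(127) - p(123) + p(114) + p(109) - p(98) - p(92) + p(79) + p(72) - p(57) - p(49) + p(32) + p(23) - p(4)
= 33549419497 + 30388671978 - 22540654445 - 18440293320 + 11097645016 + 8149040695 - 3913864295 - 2552338241 + 952050665 + 541946240 - 150198136 - 72533807 + 13848650 + 5392783 - 614154 - 173525 + 8349 + 1255 - 5
= 37027355200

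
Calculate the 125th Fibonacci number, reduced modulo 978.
785

Matrix identity: Q^n = [[F_(n+1), F_n], [F_n, F_(n-1)]] with Q = [[1,1],[1,0]].
n = 125 = 1111101₂. Square-and-multiply, entries mod 978:
Q^1 = [[1,1],[1,0]]
Q^3 = (Q^1)²·Q = [[3,2],[2,1]]
Q^7 = (Q^3)²·Q = [[21,13],[13,8]]
Q^15 = (Q^7)²·Q = [[9,610],[610,377]]
Q^31 = (Q^15)²·Q = [[303,541],[541,740]]
Q^62 = (Q^31)² = [[136,935],[935,179]]
Q^125 = (Q^62)²·Q = [[932,785],[785,147]]
F_125 mod 978 = Q^125[0][1] = 785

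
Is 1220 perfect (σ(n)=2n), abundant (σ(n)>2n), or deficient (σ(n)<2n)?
abundant

Proper divisors of 1220: sum = 1 + 2 + 4 + 5 + 10 + 20 + 61 + 122 + 244 + 305 + 610 = 1384
Since 1384 > 1220, 1220 is abundant.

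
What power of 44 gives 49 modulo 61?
34

Baby-step giant-step with step n = ⌈√61⌉ = 8.
Baby steps 44^j mod 61 (j:value) for j=0..7: 0:1, 1:44, 2:45, 3:28, 4:12, 5:40, 6:52, 7:31.
Giant-step multiplier: 44^(-8) ≡ 44^(60-8) = 44^52 ≡ 25 (mod 61).
Giant steps γ_i = 49·25^i mod 61: γ_0=49, γ_1=5, γ_2=3, γ_3=14, γ_4=45 (in table at j=2).
x = i·n + j = 4·8 + 2 = 34.
Check: 44^34 ≡ 49 (mod 61).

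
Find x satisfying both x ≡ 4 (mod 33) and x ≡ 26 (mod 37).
433

Using Chinese Remainder Theorem:
M = 33 × 37 = 1221
M1 = 37, M2 = 33
y1 = 37^(-1) mod 33 = 25
y2 = 33^(-1) mod 37 = 9
x = (4×37×25 + 26×33×9) mod 1221 = 433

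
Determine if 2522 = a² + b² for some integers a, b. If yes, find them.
11² + 49² (a=11, b=49)

Factorization: 2522 = 2 × 13 × 97
By Fermat: n is sum of two squares iff every prime p ≡ 3 (mod 4) appears to even power.
All primes ≡ 3 (mod 4) appear to even power.
Search a = 0, 1, 2, … for 2522 - a² a perfect square: first hit at a = 11: 2522 - 121 = 2401 = 49².
2522 = 11² + 49² = 121 + 2401 ✓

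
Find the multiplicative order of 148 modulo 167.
166

167 is prime, so ord(148) divides φ(167) = 166.
Divisors of 166: 1, 2, 83, 166.
Repeated squaring: 148^1 ≡ 148, 148^2 ≡ 27, 148^4 ≡ 61, 148^8 ≡ 47, 148^16 ≡ 38, 148^32 ≡ 108, 148^64 ≡ 141, 148^128 ≡ 8 (mod 167).
Test 148^d mod 167 for each divisor d in increasing order:
148^1 ≡ 148
148^2 ≡ 27
148^83 = 148^64·148^16·148^2·148^1 ≡ 166
148^166 = 148^128·148^32·148^4·148^2 ≡ 1  ← first divisor giving 1
The order is 166.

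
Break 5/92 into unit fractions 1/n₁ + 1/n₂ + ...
1/19 + 1/583 + 1/1019084

Greedy algorithm:
5/92: ceiling(92/5) = 19, use 1/19
3/1748: ceiling(1748/3) = 583, use 1/583
1/1019084: ceiling(1019084/1) = 1019084, use 1/1019084
Result: 5/92 = 1/19 + 1/583 + 1/1019084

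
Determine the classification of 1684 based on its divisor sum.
deficient

Proper divisors of 1684: sum = 1 + 2 + 4 + 421 + 842 = 1270
Since 1270 < 1684, 1684 is deficient.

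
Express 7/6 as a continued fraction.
[1; 6]

Euclidean algorithm steps:
7 = 1 × 6 + 1
6 = 6 × 1 + 0
Continued fraction: [1; 6]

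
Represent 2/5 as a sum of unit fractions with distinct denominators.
1/3 + 1/15

Greedy algorithm:
2/5: ceiling(5/2) = 3, use 1/3
1/15: ceiling(15/1) = 15, use 1/15
Result: 2/5 = 1/3 + 1/15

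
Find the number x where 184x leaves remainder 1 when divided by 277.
137

gcd(184, 277) = 1, so the inverse exists.
Extended Euclidean algorithm on (277, 184):
277 = 1 × 184 + 93  ⟹  93 = (1)·277 + (-1)·184
184 = 1 × 93 + 91  ⟹  91 = (-1)·277 + (2)·184
93 = 1 × 91 + 2  ⟹  2 = (2)·277 + (-3)·184
91 = 45 × 2 + 1  ⟹  1 = (-91)·277 + (137)·184
So (137)·184 ≡ 1 (mod 277), i.e. 184^(-1) ≡ 137 (mod 277).
Check: 184 × 137 = 25208 ≡ 1 (mod 277)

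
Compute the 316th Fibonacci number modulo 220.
107

Matrix identity: Q^n = [[F_(n+1), F_n], [F_n, F_(n-1)]] with Q = [[1,1],[1,0]].
n = 316 = 100111100₂. Square-and-multiply, entries mod 220:
Q^1 = [[1,1],[1,0]]
Q^2 = (Q^1)² = [[2,1],[1,1]]
Q^4 = (Q^2)² = [[5,3],[3,2]]
Q^9 = (Q^4)²·Q = [[55,34],[34,21]]
Q^19 = (Q^9)²·Q = [[165,1],[1,164]]
Q^39 = (Q^19)²·Q = [[55,166],[166,109]]
Q^79 = (Q^39)²·Q = [[165,1],[1,164]]
Q^158 = (Q^79)² = [[166,109],[109,57]]
Q^316 = (Q^158)² = [[57,107],[107,170]]
F_316 mod 220 = Q^316[0][1] = 107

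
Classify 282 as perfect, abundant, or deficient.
abundant

Proper divisors of 282: sum = 1 + 2 + 3 + 6 + 47 + 94 + 141 = 294
Since 294 > 282, 282 is abundant.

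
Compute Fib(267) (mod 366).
242

Matrix identity: Q^n = [[F_(n+1), F_n], [F_n, F_(n-1)]] with Q = [[1,1],[1,0]].
n = 267 = 100001011₂. Square-and-multiply, entries mod 366:
Q^1 = [[1,1],[1,0]]
Q^2 = (Q^1)² = [[2,1],[1,1]]
Q^4 = (Q^2)² = [[5,3],[3,2]]
Q^8 = (Q^4)² = [[34,21],[21,13]]
Q^16 = (Q^8)² = [[133,255],[255,244]]
Q^33 = (Q^16)²·Q = [[241,364],[364,243]]
Q^66 = (Q^33)² = [[257,130],[130,127]]
Q^133 = (Q^66)²·Q = [[11,233],[233,144]]
Q^267 = (Q^133)²·Q = [[123,242],[242,247]]
F_267 mod 366 = Q^267[0][1] = 242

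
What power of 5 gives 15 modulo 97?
71

Baby-step giant-step with step n = ⌈√97⌉ = 10.
Baby steps 5^j mod 97 (j:value) for j=0..9: 0:1, 1:5, 2:25, 3:28, 4:43, 5:21, 6:8, 7:40, 8:6, 9:30.
Giant-step multiplier: 5^(-10) ≡ 5^(96-10) = 5^86 ≡ 11 (mod 97).
Giant steps γ_i = 15·11^i mod 97: γ_0=15, γ_1=68, γ_2=69, γ_3=80, γ_4=7, γ_5=77, γ_6=71, γ_7=5 (in table at j=1).
x = i·n + j = 7·10 + 1 = 71.
Check: 5^71 ≡ 15 (mod 97).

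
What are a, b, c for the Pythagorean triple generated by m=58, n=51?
(763, 5916, 5965)

Euclid's formula: a = m² - n², b = 2mn, c = m² + n²
m = 58, n = 51
a = 58² - 51² = 3364 - 2601 = 763
b = 2 × 58 × 51 = 5916
c = 58² + 51² = 3364 + 2601 = 5965
Verification: 763² + 5916² = 582169 + 34999056 = 35581225 = 5965² ✓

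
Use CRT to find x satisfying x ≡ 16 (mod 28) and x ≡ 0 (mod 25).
100

Using Chinese Remainder Theorem:
M = 28 × 25 = 700
M1 = 25, M2 = 28
y1 = 25^(-1) mod 28 = 9
y2 = 28^(-1) mod 25 = 17
x = (16×25×9 + 0×28×17) mod 700 = 100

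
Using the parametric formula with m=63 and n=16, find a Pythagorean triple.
(3713, 2016, 4225)

Euclid's formula: a = m² - n², b = 2mn, c = m² + n²
m = 63, n = 16
a = 63² - 16² = 3969 - 256 = 3713
b = 2 × 63 × 16 = 2016
c = 63² + 16² = 3969 + 256 = 4225
Verification: 3713² + 2016² = 13786369 + 4064256 = 17850625 = 4225² ✓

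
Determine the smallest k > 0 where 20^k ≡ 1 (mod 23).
22

23 is prime, so ord(20) divides φ(23) = 22.
Divisors of 22: 1, 2, 11, 22.
Repeated squaring: 20^1 ≡ 20, 20^2 ≡ 9, 20^4 ≡ 12, 20^8 ≡ 6, 20^16 ≡ 13 (mod 23).
Test 20^d mod 23 for each divisor d in increasing order:
20^1 ≡ 20
20^2 ≡ 9
20^11 = 20^8·20^2·20^1 ≡ 22
20^22 = 20^16·20^4·20^2 ≡ 1  ← first divisor giving 1
The order is 22.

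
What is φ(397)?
396

397 = 397
φ(n) = n × ∏(1 - 1/p) for each prime p dividing n
φ(397) = 397 × (1 - 1/397) = 396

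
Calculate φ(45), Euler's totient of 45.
24

45 = 3^2 × 5
φ(n) = n × ∏(1 - 1/p) for each prime p dividing n
φ(45) = 45 × (1 - 1/3) × (1 - 1/5) = 24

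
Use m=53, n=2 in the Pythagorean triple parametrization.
(2805, 212, 2813)

Euclid's formula: a = m² - n², b = 2mn, c = m² + n²
m = 53, n = 2
a = 53² - 2² = 2809 - 4 = 2805
b = 2 × 53 × 2 = 212
c = 53² + 2² = 2809 + 4 = 2813
Verification: 2805² + 212² = 7868025 + 44944 = 7912969 = 2813² ✓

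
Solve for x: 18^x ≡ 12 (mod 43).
41

Baby-step giant-step with step n = ⌈√43⌉ = 7.
Baby steps 18^j mod 43 (j:value) for j=0..6: 0:1, 1:18, 2:23, 3:27, 4:13, 5:19, 6:41.
Giant-step multiplier: 18^(-7) ≡ 18^(42-7) = 18^35 ≡ 37 (mod 43).
Giant steps γ_i = 12·37^i mod 43: γ_0=12, γ_1=14, γ_2=2, γ_3=31, γ_4=29, γ_5=41 (in table at j=6).
x = i·n + j = 5·7 + 6 = 41.
Check: 18^41 ≡ 12 (mod 43).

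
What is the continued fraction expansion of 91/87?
[1; 21, 1, 3]

Euclidean algorithm steps:
91 = 1 × 87 + 4
87 = 21 × 4 + 3
4 = 1 × 3 + 1
3 = 3 × 1 + 0
Continued fraction: [1; 21, 1, 3]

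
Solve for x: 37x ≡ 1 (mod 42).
25

gcd(37, 42) = 1, so the inverse exists.
Extended Euclidean algorithm on (42, 37):
42 = 1 × 37 + 5  ⟹  5 = (1)·42 + (-1)·37
37 = 7 × 5 + 2  ⟹  2 = (-7)·42 + (8)·37
5 = 2 × 2 + 1  ⟹  1 = (15)·42 + (-17)·37
So (-17)·37 ≡ 1 (mod 42), i.e. 37^(-1) ≡ -17 ≡ 25 (mod 42).
Check: 37 × 25 = 925 ≡ 1 (mod 42)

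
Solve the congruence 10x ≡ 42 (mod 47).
x ≡ 23 (mod 47)

gcd(10, 47) = 1, which divides 42, so solutions exist.
Find 10^(-1) mod 47 by the extended Euclidean algorithm:
47 = 4 × 10 + 7  ⟹  7 = (1)·47 + (-4)·10
10 = 1 × 7 + 3  ⟹  3 = (-1)·47 + (5)·10
7 = 2 × 3 + 1  ⟹  1 = (3)·47 + (-14)·10
So (-14)·10 ≡ 1 (mod 47), i.e. 10^(-1) ≡ -14 ≡ 33 (mod 47).
x ≡ 33 × 42 = 1386 ≡ 23 (mod 47).
Check: 10 × 23 = 230 ≡ 42 (mod 47).
Unique solution: x ≡ 23 (mod 47)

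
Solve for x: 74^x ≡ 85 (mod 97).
66

Baby-step giant-step with step n = ⌈√97⌉ = 10.
Baby steps 74^j mod 97 (j:value) for j=0..9: 0:1, 1:74, 2:44, 3:55, 4:93, 5:92, 6:18, 7:71, 8:16, 9:20.
Giant-step multiplier: 74^(-10) ≡ 74^(96-10) = 74^86 ≡ 66 (mod 97).
Giant steps γ_i = 85·66^i mod 97: γ_0=85, γ_1=81, γ_2=11, γ_3=47, γ_4=95, γ_5=62, γ_6=18 (in table at j=6).
x = i·n + j = 6·10 + 6 = 66.
Check: 74^66 ≡ 85 (mod 97).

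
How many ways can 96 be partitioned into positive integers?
118114304

p(n) counts ways to write n as a sum of positive integers (order ignored).
Euler's pentagonal recurrence: p(k) = p(k-1) + p(k-2) - p(k-5) - p(k-7) + p(k-12) + p(k-15) - ... (offsets j(3j∓1)/2, signs ++--, p(0)=1, p(<0)=0).
DP table for k = 0..95: p(0)=1, p(1)=1, p(2)=2, p(3)=3, p(4)=5, p(5)=7, p(6)=11, p(7)=15, p(8)=22, p(9)=30, p(10)=42, p(11)=56, p(12)=77, p(13)=101, p(14)=135, p(15)=176, p(16)=231, p(17)=297, p(18)=385, p(19)=490, p(20)=627, p(21)=792, p(22)=1002, p(23)=1255, p(24)=1575, p(25)=1958, p(26)=2436, p(27)=3010, p(28)=3718, p(29)=4565, p(30)=5604, p(31)=6842, p(32)=8349, p(33)=10143, p(34)=12310, p(35)=14883, p(36)=17977, p(37)=21637, p(38)=26015, p(39)=31185, p(40)=37338, p(41)=44583, p(42)=53174, p(43)=63261, p(44)=75175, p(45)=89134, p(46)=105558, p(47)=124754, p(48)=147273, p(49)=173525, p(50)=204226, p(51)=239943, p(52)=281589, p(53)=329931, p(54)=386155, p(55)=451276, p(56)=526823, p(57)=614154, p(58)=715220, p(59)=831820, p(60)=966467, p(61)=1121505, p(62)=1300156, p(63)=1505499, p(64)=1741630, p(65)=2012558, p(66)=2323520, p(67)=2679689, p(68)=3087735, p(69)=3554345, p(70)=4087968, p(71)=4697205, p(72)=5392783, p(73)=6185689, p(74)=7089500, p(75)=8118264, p(76)=9289091, p(77)=10619863, p(78)=12132164, p(79)=13848650, p(80)=15796476, p(81)=18004327, p(82)=20506255, p(83)=23338469, p(84)=26543660, p(85)=30167357, p(86)=34262962, p(87)=38887673, p(88)=44108109, p(89)=49995925, p(90)=56634173, p(91)=64112359, p(92)=72533807, p(93)=82010177, p(94)=92669720, p(95)=104651419.
Final step: p(96) = p(95) + p(94) - p(91) - p(89) + p(84) + p(81) - p(74) - p(70) + p(61) + p(56) - p(45) - p(39) + p(26) + p(19) - p(4)
= 104651419 + 92669720 - 64112359 - 49995925 + 26543660 + 18004327 - 7089500 - 4087968 + 1121505 + 526823 - 89134 - 31185 + 2436 + 490 - 5
= 118114304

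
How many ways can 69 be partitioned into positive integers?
3554345

p(n) counts ways to write n as a sum of positive integers (order ignored).
Euler's pentagonal recurrence: p(k) = p(k-1) + p(k-2) - p(k-5) - p(k-7) + p(k-12) + p(k-15) - ... (offsets j(3j∓1)/2, signs ++--, p(0)=1, p(<0)=0).
DP table for k = 0..68: p(0)=1, p(1)=1, p(2)=2, p(3)=3, p(4)=5, p(5)=7, p(6)=11, p(7)=15, p(8)=22, p(9)=30, p(10)=42, p(11)=56, p(12)=77, p(13)=101, p(14)=135, p(15)=176, p(16)=231, p(17)=297, p(18)=385, p(19)=490, p(20)=627, p(21)=792, p(22)=1002, p(23)=1255, p(24)=1575, p(25)=1958, p(26)=2436, p(27)=3010, p(28)=3718, p(29)=4565, p(30)=5604, p(31)=6842, p(32)=8349, p(33)=10143, p(34)=12310, p(35)=14883, p(36)=17977, p(37)=21637, p(38)=26015, p(39)=31185, p(40)=37338, p(41)=44583, p(42)=53174, p(43)=63261, p(44)=75175, p(45)=89134, p(46)=105558, p(47)=124754, p(48)=147273, p(49)=173525, p(50)=204226, p(51)=239943, p(52)=281589, p(53)=329931, p(54)=386155, p(55)=451276, p(56)=526823, p(57)=614154, p(58)=715220, p(59)=831820, p(60)=966467, p(61)=1121505, p(62)=1300156, p(63)=1505499, p(64)=1741630, p(65)=2012558, p(66)=2323520, p(67)=2679689, p(68)=3087735.
Final step: p(69) = p(68) + p(67) - p(64) - p(62) + p(57) + p(54) - p(47) - p(43) + p(34) + p(29) - p(18) - p(12)
= 3087735 + 2679689 - 1741630 - 1300156 + 614154 + 386155 - 124754 - 63261 + 12310 + 4565 - 385 - 77
= 3554345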